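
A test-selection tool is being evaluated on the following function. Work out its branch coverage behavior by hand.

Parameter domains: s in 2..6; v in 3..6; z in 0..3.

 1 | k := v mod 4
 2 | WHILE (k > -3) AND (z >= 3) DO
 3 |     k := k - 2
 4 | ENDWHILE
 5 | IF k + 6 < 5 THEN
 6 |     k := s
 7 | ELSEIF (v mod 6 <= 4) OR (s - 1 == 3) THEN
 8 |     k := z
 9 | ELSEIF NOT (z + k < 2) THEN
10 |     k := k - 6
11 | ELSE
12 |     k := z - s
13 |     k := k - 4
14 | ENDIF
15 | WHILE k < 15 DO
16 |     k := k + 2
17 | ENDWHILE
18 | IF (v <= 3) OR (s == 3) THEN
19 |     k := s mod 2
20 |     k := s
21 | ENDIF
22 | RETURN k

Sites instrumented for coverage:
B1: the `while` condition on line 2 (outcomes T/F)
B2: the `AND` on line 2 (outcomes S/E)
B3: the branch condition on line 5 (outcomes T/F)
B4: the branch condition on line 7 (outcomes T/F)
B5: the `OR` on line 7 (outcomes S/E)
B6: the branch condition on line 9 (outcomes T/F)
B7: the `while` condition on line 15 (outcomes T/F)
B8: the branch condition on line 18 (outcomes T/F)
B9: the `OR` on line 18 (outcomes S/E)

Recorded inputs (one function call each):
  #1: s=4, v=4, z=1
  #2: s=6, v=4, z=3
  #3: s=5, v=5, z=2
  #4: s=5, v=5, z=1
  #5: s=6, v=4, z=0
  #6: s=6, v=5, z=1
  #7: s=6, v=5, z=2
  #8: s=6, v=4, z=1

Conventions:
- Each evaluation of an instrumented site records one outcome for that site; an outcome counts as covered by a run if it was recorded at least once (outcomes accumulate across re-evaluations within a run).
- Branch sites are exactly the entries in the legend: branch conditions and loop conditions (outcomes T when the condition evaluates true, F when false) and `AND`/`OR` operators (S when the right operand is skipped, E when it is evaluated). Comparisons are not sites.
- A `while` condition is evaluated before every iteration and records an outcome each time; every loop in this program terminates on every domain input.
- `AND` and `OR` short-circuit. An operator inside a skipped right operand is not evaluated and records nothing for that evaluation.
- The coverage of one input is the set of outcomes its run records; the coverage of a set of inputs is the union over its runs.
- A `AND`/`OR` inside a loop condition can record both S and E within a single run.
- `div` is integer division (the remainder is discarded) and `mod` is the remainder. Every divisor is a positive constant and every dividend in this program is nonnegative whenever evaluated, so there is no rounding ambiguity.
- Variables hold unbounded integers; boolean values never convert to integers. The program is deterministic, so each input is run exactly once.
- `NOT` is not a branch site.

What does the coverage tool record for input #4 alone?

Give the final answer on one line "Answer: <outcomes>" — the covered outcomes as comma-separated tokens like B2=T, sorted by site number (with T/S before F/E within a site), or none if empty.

Tracing the run of input #4 (s=5, v=5, z=1):
  B2->E, B1->F, B3->F, B5->E, B4->F, B6->T, B7->T, B7->T, B7->T, B7->T
  B7->T, B7->T, B7->T, B7->T, B7->T, B7->T, B7->F, B9->E, B8->F
collecting distinct outcomes: B1=F, B2=E, B3=F, B4=F, B5=E, B6=T, B7=T, B7=F, B8=F, B9=E

Answer: B1=F, B2=E, B3=F, B4=F, B5=E, B6=T, B7=T, B7=F, B8=F, B9=E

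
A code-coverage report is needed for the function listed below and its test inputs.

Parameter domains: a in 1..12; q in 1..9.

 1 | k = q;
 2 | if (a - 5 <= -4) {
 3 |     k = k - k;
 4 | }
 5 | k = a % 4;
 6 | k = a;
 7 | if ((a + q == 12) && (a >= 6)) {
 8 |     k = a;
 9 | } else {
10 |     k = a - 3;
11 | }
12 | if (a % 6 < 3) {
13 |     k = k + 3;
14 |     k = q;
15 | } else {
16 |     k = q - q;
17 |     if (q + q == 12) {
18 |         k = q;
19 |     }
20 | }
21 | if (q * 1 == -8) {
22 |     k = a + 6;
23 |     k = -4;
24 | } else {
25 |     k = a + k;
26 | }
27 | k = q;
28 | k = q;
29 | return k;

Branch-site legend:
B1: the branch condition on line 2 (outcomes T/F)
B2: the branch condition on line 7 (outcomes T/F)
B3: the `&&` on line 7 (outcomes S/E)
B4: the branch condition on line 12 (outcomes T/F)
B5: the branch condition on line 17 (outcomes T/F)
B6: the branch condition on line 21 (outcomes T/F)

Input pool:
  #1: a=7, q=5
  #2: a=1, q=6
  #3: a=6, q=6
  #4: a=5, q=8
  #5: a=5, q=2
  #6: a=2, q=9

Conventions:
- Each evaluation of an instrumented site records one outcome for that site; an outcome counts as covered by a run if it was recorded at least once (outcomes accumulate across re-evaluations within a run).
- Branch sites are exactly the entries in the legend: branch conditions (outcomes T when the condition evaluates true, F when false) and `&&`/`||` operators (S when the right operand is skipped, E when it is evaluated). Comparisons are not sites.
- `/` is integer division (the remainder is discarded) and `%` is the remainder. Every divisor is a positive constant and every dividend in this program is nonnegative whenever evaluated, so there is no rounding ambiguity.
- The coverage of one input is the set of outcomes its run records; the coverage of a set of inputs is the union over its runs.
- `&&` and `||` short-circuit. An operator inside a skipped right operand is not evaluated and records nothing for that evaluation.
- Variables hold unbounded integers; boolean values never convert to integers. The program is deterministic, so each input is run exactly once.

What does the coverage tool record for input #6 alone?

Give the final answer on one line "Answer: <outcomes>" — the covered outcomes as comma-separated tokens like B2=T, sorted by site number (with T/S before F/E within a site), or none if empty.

Running input #6 (a=2, q=9), event by event:
  B1->F, B3->S, B2->F, B4->T, B6->F
distinct outcomes covered: B1=F, B2=F, B3=S, B4=T, B6=F

Answer: B1=F, B2=F, B3=S, B4=T, B6=F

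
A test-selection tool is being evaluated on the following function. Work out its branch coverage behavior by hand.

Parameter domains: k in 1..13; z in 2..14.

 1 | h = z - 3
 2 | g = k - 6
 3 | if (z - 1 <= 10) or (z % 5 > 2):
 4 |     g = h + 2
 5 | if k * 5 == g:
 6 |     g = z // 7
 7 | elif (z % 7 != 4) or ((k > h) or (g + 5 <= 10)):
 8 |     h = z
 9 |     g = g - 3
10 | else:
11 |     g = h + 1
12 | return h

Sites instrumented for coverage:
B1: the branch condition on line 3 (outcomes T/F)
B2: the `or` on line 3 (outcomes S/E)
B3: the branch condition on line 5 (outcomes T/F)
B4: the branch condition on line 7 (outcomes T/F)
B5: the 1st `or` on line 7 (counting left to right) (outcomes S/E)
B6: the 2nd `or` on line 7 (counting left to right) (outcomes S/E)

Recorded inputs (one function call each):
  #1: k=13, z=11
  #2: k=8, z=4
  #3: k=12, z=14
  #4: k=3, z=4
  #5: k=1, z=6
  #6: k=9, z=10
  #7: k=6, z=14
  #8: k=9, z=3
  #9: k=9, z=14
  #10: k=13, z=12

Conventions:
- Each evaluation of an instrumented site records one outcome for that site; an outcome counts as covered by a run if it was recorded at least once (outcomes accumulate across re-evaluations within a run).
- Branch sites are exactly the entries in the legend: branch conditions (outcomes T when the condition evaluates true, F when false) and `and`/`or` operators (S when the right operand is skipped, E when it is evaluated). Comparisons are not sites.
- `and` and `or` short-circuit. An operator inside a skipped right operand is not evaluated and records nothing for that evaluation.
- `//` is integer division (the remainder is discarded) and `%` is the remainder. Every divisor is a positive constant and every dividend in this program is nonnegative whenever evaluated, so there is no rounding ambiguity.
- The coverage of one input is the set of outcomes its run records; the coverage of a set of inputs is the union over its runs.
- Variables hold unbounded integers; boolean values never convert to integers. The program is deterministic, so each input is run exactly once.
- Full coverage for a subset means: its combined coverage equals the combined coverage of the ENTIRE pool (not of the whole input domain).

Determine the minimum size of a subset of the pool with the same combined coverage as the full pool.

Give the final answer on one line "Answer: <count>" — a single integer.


input #1, k=13, z=11: events B2->S, B1->T, B3->F, B5->E, B6->S, B4->T; outcomes B1=T, B2=S, B3=F, B4=T, B5=E, B6=S
input #2, k=8, z=4: events B2->S, B1->T, B3->F, B5->E, B6->S, B4->T; outcomes B1=T, B2=S, B3=F, B4=T, B5=E, B6=S
input #3, k=12, z=14: events B2->E, B1->T, B3->F, B5->S, B4->T; outcomes B1=T, B2=E, B3=F, B4=T, B5=S
input #4, k=3, z=4: events B2->S, B1->T, B3->F, B5->E, B6->S, B4->T; outcomes B1=T, B2=S, B3=F, B4=T, B5=E, B6=S
input #5, k=1, z=6: events B2->S, B1->T, B3->T; outcomes B1=T, B2=S, B3=T
input #6, k=9, z=10: events B2->S, B1->T, B3->F, B5->S, B4->T; outcomes B1=T, B2=S, B3=F, B4=T, B5=S
input #7, k=6, z=14: events B2->E, B1->T, B3->F, B5->S, B4->T; outcomes B1=T, B2=E, B3=F, B4=T, B5=S
input #8, k=9, z=3: events B2->S, B1->T, B3->F, B5->S, B4->T; outcomes B1=T, B2=S, B3=F, B4=T, B5=S
input #9, k=9, z=14: events B2->E, B1->T, B3->F, B5->S, B4->T; outcomes B1=T, B2=E, B3=F, B4=T, B5=S
input #10, k=13, z=12: events B2->E, B1->F, B3->F, B5->S, B4->T; outcomes B1=F, B2=E, B3=F, B4=T, B5=S
union over all inputs: B1=T, B1=F, B2=S, B2=E, B3=T, B3=F, B4=T, B5=S, B5=E, B6=S (10 outcomes)
size 1 is not enough: best union over all size-1 subsets is 6/10
size 2 is not enough: best union over all size-2 subsets is 9/10
inputs {1, 5, 10} (size 3) cover everything; no size-3 subset with a lexicographically smaller index list covers all 10
Answer: 3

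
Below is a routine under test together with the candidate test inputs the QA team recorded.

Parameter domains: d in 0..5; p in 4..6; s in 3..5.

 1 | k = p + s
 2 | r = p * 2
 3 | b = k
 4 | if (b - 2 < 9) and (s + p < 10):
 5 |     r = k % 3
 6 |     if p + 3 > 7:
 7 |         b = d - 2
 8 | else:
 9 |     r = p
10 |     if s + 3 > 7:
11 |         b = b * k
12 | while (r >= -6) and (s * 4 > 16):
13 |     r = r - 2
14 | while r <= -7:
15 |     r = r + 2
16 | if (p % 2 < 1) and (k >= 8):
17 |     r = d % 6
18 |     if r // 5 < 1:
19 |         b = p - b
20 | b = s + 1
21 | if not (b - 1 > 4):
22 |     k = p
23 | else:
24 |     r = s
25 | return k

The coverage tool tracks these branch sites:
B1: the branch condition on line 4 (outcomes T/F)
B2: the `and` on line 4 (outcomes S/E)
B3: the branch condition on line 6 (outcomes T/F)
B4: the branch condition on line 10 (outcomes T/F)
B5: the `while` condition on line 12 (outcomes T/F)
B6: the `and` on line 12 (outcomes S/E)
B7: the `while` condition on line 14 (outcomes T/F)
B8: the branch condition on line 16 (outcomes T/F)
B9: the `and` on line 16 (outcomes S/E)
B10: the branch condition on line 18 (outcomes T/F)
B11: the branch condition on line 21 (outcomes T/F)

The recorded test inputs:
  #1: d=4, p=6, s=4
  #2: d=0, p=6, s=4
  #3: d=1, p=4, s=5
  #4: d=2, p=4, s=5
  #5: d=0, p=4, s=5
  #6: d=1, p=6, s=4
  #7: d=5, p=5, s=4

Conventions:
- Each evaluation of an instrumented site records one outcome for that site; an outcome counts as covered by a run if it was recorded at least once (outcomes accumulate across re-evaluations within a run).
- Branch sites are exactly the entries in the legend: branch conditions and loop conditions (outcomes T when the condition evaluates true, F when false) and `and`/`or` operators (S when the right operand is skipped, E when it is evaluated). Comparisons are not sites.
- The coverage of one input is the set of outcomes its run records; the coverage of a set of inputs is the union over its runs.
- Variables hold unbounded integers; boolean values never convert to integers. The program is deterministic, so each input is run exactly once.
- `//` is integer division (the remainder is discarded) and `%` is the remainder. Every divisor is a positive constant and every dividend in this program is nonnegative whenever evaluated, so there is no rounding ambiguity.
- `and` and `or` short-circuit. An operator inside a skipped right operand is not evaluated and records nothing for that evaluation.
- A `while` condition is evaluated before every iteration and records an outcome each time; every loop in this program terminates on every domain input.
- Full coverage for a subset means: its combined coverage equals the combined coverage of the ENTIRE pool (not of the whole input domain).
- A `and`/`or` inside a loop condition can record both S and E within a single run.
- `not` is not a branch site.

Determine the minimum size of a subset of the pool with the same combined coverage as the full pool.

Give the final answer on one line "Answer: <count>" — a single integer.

input #1 (d=4, p=6, s=4): events B2->E, B1->F, B4->F, B6->E, B5->F, B7->F, B9->E, B8->T, B10->T, B11->T; covers B1=F, B2=E, B4=F, B5=F, B6=E, B7=F, B8=T, B9=E, B10=T, B11=T
input #2 (d=0, p=6, s=4): events B2->E, B1->F, B4->F, B6->E, B5->F, B7->F, B9->E, B8->T, B10->T, B11->T; covers B1=F, B2=E, B4=F, B5=F, B6=E, B7=F, B8=T, B9=E, B10=T, B11=T
input #3 (d=1, p=4, s=5): events B2->E, B1->T, B3->F, B6->E, B5->T, B6->E, B5->T, B6->E, B5->T, B6->E, B5->T, B6->S, B5->F, B7->T, ...; covers B1=T, B2=E, B3=F, B5=T, B5=F, B6=S, B6=E, B7=T, B7=F, B8=T, B9=E, B10=T, B11=F
input #4 (d=2, p=4, s=5): events B2->E, B1->T, B3->F, B6->E, B5->T, B6->E, B5->T, B6->E, B5->T, B6->E, B5->T, B6->S, B5->F, B7->T, ...; covers B1=T, B2=E, B3=F, B5=T, B5=F, B6=S, B6=E, B7=T, B7=F, B8=T, B9=E, B10=T, B11=F
input #5 (d=0, p=4, s=5): events B2->E, B1->T, B3->F, B6->E, B5->T, B6->E, B5->T, B6->E, B5->T, B6->E, B5->T, B6->S, B5->F, B7->T, ...; covers B1=T, B2=E, B3=F, B5=T, B5=F, B6=S, B6=E, B7=T, B7=F, B8=T, B9=E, B10=T, B11=F
input #6 (d=1, p=6, s=4): events B2->E, B1->F, B4->F, B6->E, B5->F, B7->F, B9->E, B8->T, B10->T, B11->T; covers B1=F, B2=E, B4=F, B5=F, B6=E, B7=F, B8=T, B9=E, B10=T, B11=T
input #7 (d=5, p=5, s=4): events B2->E, B1->T, B3->T, B6->E, B5->F, B7->F, B9->S, B8->F, B11->T; covers B1=T, B2=E, B3=T, B5=F, B6=E, B7=F, B8=F, B9=S, B11=T
the full pool covers 19 outcomes: B1=T, B1=F, B2=E, B3=T, B3=F, B4=F, B5=T, B5=F, B6=S, B6=E, B7=T, B7=F, B8=T, B8=F, B9=S, B9=E, B10=T, B11=T, B11=F
checked all size-1 subsets: none covers 19 outcomes (max 13/19)
checked all size-2 subsets: none covers 19 outcomes (max 17/19)
inputs {1, 3, 7} (size 3) cover everything; no size-3 subset with a lexicographically smaller index list covers all 19

Answer: 3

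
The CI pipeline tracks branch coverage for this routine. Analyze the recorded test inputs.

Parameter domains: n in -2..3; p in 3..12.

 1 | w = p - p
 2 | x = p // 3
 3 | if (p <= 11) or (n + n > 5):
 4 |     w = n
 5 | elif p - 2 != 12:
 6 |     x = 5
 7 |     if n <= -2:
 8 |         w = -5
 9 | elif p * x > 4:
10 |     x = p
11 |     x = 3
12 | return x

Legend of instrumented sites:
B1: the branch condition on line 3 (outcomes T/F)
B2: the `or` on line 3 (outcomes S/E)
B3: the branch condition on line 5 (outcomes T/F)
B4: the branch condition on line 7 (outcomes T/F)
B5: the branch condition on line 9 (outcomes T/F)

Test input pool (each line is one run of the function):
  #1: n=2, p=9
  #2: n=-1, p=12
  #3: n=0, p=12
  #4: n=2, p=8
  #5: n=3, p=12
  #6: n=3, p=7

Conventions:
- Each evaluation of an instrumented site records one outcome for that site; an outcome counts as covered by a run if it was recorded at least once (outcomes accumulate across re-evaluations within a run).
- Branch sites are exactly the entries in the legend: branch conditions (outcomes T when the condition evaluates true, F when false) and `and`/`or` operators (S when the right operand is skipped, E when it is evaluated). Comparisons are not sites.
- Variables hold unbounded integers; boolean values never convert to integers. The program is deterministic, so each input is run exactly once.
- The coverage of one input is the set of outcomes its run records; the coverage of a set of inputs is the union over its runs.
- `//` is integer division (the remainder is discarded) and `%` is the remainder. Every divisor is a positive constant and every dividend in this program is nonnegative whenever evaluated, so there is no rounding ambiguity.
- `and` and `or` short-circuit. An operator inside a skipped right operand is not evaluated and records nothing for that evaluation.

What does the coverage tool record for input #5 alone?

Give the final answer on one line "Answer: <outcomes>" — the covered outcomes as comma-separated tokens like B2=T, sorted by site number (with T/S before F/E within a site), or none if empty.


Tracing the run of input #5 (n=3, p=12):
  B2->E, B1->T
as a set, this run covers: B1=T, B2=E
Answer: B1=T, B2=E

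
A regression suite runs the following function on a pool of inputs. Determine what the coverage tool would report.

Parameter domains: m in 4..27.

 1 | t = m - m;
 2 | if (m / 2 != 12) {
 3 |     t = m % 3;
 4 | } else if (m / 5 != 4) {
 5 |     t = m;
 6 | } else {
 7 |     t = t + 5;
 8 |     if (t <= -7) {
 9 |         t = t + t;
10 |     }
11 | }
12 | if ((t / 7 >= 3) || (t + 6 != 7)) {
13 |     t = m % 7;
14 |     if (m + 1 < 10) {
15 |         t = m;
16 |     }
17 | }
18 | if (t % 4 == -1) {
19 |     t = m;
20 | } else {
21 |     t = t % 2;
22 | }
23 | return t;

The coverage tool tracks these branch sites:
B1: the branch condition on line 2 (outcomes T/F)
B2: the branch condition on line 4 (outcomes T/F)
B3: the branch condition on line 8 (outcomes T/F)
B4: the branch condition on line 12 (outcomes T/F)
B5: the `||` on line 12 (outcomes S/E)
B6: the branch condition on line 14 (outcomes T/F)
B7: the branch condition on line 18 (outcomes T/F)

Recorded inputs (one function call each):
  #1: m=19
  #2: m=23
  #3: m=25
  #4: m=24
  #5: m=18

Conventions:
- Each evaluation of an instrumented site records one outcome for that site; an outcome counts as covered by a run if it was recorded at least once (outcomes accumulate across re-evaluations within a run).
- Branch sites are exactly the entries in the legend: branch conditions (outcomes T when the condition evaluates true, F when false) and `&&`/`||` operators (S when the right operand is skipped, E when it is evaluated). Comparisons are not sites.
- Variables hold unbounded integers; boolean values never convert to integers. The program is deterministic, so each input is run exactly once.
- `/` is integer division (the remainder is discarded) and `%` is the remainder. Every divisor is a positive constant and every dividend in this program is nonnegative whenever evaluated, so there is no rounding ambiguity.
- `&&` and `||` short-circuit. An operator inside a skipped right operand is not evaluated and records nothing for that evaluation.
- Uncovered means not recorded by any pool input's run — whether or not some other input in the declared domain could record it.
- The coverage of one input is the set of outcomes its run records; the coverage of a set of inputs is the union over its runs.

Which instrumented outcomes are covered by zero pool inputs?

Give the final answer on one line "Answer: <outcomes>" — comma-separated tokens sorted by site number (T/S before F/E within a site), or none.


input #1, m=19: events B1->T, B5->E, B4->F, B7->F; outcomes B1=T, B4=F, B5=E, B7=F
input #2, m=23: events B1->T, B5->E, B4->T, B6->F, B7->F; outcomes B1=T, B4=T, B5=E, B6=F, B7=F
input #3, m=25: events B1->F, B2->T, B5->S, B4->T, B6->F, B7->F; outcomes B1=F, B2=T, B4=T, B5=S, B6=F, B7=F
input #4, m=24: events B1->F, B2->F, B3->F, B5->E, B4->T, B6->F, B7->F; outcomes B1=F, B2=F, B3=F, B4=T, B5=E, B6=F, B7=F
input #5, m=18: events B1->T, B5->E, B4->T, B6->F, B7->F; outcomes B1=T, B4=T, B5=E, B6=F, B7=F
union over the pool: B1=T, B1=F, B2=T, B2=F, B3=F, B4=T, B4=F, B5=S, B5=E, B6=F, B7=F
uncovered (3 of 14): B3=T, B6=T, B7=T
Answer: B3=T, B6=T, B7=T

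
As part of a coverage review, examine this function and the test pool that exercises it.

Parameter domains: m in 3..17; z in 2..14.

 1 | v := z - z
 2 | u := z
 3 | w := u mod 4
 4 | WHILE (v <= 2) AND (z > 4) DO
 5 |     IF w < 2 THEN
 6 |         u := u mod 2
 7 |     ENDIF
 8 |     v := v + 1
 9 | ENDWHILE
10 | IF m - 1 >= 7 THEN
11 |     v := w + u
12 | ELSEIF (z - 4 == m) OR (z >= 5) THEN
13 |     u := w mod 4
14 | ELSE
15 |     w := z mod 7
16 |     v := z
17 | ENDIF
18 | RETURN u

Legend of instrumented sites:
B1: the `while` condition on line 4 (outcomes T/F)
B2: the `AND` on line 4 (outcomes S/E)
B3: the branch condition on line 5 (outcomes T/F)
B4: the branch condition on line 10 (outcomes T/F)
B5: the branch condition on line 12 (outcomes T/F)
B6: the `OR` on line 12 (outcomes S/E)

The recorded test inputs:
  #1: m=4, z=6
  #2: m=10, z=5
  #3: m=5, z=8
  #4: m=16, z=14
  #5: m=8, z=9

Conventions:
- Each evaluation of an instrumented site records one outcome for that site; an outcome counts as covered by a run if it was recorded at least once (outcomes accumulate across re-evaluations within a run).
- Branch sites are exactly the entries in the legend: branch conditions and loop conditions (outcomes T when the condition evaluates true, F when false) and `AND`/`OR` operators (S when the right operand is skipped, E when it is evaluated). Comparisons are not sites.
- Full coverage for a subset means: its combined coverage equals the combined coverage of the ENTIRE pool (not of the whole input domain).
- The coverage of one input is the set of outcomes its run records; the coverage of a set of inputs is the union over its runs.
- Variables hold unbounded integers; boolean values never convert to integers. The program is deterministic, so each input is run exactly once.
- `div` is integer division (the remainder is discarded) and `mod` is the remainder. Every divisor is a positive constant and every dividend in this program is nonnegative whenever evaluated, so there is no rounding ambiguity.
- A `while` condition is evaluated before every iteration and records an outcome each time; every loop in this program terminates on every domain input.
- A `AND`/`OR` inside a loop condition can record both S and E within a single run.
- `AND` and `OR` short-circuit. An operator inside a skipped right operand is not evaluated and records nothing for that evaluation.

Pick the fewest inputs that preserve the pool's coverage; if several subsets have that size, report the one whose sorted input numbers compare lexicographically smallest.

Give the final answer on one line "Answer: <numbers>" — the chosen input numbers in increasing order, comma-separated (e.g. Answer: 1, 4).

#1 (m=4, z=6) -> B2->E, B1->T, B3->F, B2->E, B1->T, B3->F, B2->E, B1->T, B3->F, B2->S, B1->F, B4->F, B6->E, B5->T; covered: B1=T, B1=F, B2=S, B2=E, B3=F, B4=F, B5=T, B6=E
#2 (m=10, z=5) -> B2->E, B1->T, B3->T, B2->E, B1->T, B3->T, B2->E, B1->T, B3->T, B2->S, B1->F, B4->T; covered: B1=T, B1=F, B2=S, B2=E, B3=T, B4=T
#3 (m=5, z=8) -> B2->E, B1->T, B3->T, B2->E, B1->T, B3->T, B2->E, B1->T, B3->T, B2->S, B1->F, B4->F, B6->E, B5->T; covered: B1=T, B1=F, B2=S, B2=E, B3=T, B4=F, B5=T, B6=E
#4 (m=16, z=14) -> B2->E, B1->T, B3->F, B2->E, B1->T, B3->F, B2->E, B1->T, B3->F, B2->S, B1->F, B4->T; covered: B1=T, B1=F, B2=S, B2=E, B3=F, B4=T
#5 (m=8, z=9) -> B2->E, B1->T, B3->T, B2->E, B1->T, B3->T, B2->E, B1->T, B3->T, B2->S, B1->F, B4->T; covered: B1=T, B1=F, B2=S, B2=E, B3=T, B4=T
pool-wide coverage (10 outcomes): B1=T, B1=F, B2=S, B2=E, B3=T, B3=F, B4=T, B4=F, B5=T, B6=E
size 1 is not enough: best union over all size-1 subsets is 8/10
size 2: inputs {1, 2} cover all 10 outcomes, and no lexicographically smaller subset of this size does

Answer: 1, 2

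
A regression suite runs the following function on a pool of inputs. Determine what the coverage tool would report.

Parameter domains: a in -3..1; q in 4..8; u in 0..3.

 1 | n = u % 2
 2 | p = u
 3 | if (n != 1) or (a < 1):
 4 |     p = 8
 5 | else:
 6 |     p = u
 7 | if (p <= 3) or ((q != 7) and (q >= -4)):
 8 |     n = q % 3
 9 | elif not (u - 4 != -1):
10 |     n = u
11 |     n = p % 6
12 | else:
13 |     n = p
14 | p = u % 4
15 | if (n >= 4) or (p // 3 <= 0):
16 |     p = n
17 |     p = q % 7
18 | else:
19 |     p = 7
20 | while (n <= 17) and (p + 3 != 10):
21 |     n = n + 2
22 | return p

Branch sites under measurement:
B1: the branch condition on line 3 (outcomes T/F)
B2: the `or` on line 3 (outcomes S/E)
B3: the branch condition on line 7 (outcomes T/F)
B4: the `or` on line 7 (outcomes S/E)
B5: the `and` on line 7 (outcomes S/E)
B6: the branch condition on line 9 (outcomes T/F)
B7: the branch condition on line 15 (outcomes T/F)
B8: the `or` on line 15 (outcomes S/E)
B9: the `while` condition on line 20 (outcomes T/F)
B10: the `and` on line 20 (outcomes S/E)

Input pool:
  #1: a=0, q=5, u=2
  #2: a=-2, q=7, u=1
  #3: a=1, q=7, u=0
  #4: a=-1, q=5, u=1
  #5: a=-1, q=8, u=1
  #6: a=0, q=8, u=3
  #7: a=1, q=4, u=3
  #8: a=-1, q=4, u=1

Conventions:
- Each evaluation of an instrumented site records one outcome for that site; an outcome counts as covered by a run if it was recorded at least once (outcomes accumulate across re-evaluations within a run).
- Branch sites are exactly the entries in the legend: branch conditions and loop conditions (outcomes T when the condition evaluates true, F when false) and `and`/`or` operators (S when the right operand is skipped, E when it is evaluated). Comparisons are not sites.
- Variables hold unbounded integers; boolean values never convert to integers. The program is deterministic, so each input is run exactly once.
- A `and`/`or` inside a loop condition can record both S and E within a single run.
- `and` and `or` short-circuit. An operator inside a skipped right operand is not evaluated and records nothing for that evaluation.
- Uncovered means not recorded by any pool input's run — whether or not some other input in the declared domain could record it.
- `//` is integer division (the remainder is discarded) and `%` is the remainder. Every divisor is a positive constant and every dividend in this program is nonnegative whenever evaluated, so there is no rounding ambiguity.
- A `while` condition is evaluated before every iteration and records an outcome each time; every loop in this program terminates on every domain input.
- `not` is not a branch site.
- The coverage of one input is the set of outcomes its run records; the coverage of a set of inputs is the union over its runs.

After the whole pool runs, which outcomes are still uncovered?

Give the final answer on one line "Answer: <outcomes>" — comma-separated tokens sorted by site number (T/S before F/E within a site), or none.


#1 (a=0, q=5, u=2) -> B2->S, B1->T, B4->E, B5->E, B3->T, B8->E, B7->T, B10->E, B9->T, B10->E, B9->T, B10->E, B9->T, B10->E, ...; covered: B1=T, B2=S, B3=T, B4=E, B5=E, B7=T, B8=E, B9=T, B9=F, B10=S, B10=E
#2 (a=-2, q=7, u=1) -> B2->E, B1->T, B4->E, B5->S, B3->F, B6->F, B8->S, B7->T, B10->E, B9->T, B10->E, B9->T, B10->E, B9->T, ...; covered: B1=T, B2=E, B3=F, B4=E, B5=S, B6=F, B7=T, B8=S, B9=T, B9=F, B10=S, B10=E
#3 (a=1, q=7, u=0) -> B2->S, B1->T, B4->E, B5->S, B3->F, B6->F, B8->S, B7->T, B10->E, B9->T, B10->E, B9->T, B10->E, B9->T, ...; covered: B1=T, B2=S, B3=F, B4=E, B5=S, B6=F, B7=T, B8=S, B9=T, B9=F, B10=S, B10=E
#4 (a=-1, q=5, u=1) -> B2->E, B1->T, B4->E, B5->E, B3->T, B8->E, B7->T, B10->E, B9->T, B10->E, B9->T, B10->E, B9->T, B10->E, ...; covered: B1=T, B2=E, B3=T, B4=E, B5=E, B7=T, B8=E, B9=T, B9=F, B10=S, B10=E
#5 (a=-1, q=8, u=1) -> B2->E, B1->T, B4->E, B5->E, B3->T, B8->E, B7->T, B10->E, B9->T, B10->E, B9->T, B10->E, B9->T, B10->E, ...; covered: B1=T, B2=E, B3=T, B4=E, B5=E, B7=T, B8=E, B9=T, B9=F, B10=S, B10=E
#6 (a=0, q=8, u=3) -> B2->E, B1->T, B4->E, B5->E, B3->T, B8->E, B7->F, B10->E, B9->F; covered: B1=T, B2=E, B3=T, B4=E, B5=E, B7=F, B8=E, B9=F, B10=E
#7 (a=1, q=4, u=3) -> B2->E, B1->F, B4->S, B3->T, B8->E, B7->F, B10->E, B9->F; covered: B1=F, B2=E, B3=T, B4=S, B7=F, B8=E, B9=F, B10=E
#8 (a=-1, q=4, u=1) -> B2->E, B1->T, B4->E, B5->E, B3->T, B8->E, B7->T, B10->E, B9->T, B10->E, B9->T, B10->E, B9->T, B10->E, ...; covered: B1=T, B2=E, B3=T, B4=E, B5=E, B7=T, B8=E, B9=T, B9=F, B10=S, B10=E
union over the pool: B1=T, B1=F, B2=S, B2=E, B3=T, B3=F, B4=S, B4=E, B5=S, B5=E, B6=F, B7=T, B7=F, B8=S, B8=E, B9=T, B9=F, B10=S, B10=E
uncovered (1 of 20): B6=T
Answer: B6=T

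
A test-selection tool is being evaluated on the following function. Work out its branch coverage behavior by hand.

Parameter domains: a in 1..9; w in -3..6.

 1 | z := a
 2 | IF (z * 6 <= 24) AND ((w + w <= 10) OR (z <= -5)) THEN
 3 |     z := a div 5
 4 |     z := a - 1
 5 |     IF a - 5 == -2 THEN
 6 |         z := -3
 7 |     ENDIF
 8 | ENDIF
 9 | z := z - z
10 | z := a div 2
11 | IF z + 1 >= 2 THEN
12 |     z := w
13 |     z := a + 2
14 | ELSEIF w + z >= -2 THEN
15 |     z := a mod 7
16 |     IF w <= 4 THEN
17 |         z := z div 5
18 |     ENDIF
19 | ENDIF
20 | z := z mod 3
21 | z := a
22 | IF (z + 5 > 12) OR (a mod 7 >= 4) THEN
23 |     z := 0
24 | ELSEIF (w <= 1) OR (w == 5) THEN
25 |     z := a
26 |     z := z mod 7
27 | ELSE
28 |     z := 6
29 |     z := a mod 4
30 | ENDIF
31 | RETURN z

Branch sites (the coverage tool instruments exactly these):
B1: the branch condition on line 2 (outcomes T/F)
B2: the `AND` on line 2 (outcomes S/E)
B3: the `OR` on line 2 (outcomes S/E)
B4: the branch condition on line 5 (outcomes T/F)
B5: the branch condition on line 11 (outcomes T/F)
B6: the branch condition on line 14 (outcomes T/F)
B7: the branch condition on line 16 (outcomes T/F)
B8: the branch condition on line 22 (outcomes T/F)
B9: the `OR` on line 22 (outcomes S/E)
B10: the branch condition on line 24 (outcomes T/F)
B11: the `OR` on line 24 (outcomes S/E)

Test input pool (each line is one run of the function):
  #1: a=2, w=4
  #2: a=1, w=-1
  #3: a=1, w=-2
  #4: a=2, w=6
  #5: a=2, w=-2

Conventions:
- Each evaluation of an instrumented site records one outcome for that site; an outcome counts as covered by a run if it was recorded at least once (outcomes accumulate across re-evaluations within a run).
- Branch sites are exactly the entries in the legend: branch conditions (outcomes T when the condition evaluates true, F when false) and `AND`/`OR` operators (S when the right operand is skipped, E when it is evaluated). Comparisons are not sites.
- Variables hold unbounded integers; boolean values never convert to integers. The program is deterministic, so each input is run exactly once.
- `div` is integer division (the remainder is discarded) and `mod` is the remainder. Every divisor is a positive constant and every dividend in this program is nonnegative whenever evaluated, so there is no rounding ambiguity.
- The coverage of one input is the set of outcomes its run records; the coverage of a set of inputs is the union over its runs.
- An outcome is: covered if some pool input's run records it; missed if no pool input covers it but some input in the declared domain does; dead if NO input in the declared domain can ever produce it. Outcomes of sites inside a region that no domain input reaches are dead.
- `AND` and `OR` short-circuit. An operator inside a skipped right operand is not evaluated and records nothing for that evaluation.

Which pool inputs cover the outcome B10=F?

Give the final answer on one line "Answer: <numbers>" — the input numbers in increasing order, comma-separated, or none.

input #1 (a=2, w=4): produces B10=F
input #2 (a=1, w=-1): does not produce B10=F
input #3 (a=1, w=-2): does not produce B10=F
input #4 (a=2, w=6): produces B10=F
input #5 (a=2, w=-2): does not produce B10=F

Answer: 1, 4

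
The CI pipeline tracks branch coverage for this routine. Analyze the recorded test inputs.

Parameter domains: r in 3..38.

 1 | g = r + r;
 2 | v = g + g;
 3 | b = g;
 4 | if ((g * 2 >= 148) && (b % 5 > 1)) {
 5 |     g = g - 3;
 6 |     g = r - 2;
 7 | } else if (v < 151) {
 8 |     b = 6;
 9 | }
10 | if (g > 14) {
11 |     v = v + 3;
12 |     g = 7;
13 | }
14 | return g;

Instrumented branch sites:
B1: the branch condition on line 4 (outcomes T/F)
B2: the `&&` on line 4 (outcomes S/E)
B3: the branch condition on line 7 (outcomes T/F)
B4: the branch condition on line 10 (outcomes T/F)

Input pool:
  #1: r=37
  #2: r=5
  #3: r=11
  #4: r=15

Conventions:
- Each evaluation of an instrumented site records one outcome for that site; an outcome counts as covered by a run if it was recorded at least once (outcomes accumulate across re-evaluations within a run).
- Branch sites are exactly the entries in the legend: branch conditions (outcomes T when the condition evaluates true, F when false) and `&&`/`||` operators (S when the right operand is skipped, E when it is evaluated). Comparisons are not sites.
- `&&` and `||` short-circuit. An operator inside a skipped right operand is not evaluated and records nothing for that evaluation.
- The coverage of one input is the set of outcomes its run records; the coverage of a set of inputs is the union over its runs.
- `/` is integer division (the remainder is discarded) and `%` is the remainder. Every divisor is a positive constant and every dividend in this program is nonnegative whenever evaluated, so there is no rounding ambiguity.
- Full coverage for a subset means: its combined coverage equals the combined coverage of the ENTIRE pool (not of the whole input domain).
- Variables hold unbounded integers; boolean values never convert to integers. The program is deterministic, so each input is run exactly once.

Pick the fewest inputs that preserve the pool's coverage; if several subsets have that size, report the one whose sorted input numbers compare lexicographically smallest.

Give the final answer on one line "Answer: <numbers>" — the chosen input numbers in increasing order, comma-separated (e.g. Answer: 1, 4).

input #1, r=37: outcomes B1=T, B2=E, B4=T
input #2, r=5: outcomes B1=F, B2=S, B3=T, B4=F
input #3, r=11: outcomes B1=F, B2=S, B3=T, B4=T
input #4, r=15: outcomes B1=F, B2=S, B3=T, B4=T
the full pool covers 7 outcomes: B1=T, B1=F, B2=S, B2=E, B3=T, B4=T, B4=F
no size-1 subset reaches all 7 outcomes (best union: 4/7)
the canonical winner is {1, 2}: size 2, full 7-outcome coverage, earliest index list among size-2 covers

Answer: 1, 2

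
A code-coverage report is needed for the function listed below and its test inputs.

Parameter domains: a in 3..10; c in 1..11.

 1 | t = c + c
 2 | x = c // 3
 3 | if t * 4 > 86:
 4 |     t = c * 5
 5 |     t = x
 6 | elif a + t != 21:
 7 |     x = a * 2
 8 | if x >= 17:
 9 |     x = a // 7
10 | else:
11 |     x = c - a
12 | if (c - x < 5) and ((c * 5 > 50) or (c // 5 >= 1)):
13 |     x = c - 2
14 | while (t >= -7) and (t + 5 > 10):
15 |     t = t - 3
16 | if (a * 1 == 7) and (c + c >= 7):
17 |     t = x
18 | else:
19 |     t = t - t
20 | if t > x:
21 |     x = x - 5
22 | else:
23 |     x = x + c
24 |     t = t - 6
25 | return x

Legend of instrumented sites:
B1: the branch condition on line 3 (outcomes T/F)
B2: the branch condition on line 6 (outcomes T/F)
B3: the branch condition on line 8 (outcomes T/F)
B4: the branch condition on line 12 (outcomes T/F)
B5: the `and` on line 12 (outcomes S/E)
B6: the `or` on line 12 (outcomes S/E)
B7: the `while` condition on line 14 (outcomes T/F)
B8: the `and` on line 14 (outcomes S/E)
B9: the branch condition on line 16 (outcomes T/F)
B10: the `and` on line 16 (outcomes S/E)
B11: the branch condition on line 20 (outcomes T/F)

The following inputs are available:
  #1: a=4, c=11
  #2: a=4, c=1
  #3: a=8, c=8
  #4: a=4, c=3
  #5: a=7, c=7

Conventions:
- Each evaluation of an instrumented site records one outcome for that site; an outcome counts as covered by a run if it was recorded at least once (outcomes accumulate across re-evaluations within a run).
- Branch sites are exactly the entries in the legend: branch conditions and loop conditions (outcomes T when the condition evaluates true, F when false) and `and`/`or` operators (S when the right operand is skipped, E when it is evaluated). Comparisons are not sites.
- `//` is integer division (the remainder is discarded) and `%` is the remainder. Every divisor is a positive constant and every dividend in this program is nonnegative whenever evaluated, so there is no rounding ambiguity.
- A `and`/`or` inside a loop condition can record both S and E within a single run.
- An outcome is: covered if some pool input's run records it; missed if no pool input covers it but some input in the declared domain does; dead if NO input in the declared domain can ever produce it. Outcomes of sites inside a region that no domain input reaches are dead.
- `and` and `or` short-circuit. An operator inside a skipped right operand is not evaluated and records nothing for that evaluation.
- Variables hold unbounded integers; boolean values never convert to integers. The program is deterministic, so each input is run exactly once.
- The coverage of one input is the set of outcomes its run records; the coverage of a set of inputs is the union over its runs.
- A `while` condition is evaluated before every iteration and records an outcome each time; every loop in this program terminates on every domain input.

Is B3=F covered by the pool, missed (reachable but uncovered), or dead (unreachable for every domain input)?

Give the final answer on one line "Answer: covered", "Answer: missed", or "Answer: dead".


B3=F is recorded by pool input(s) 1, 2, 3, 4, 5 -> covered
Answer: covered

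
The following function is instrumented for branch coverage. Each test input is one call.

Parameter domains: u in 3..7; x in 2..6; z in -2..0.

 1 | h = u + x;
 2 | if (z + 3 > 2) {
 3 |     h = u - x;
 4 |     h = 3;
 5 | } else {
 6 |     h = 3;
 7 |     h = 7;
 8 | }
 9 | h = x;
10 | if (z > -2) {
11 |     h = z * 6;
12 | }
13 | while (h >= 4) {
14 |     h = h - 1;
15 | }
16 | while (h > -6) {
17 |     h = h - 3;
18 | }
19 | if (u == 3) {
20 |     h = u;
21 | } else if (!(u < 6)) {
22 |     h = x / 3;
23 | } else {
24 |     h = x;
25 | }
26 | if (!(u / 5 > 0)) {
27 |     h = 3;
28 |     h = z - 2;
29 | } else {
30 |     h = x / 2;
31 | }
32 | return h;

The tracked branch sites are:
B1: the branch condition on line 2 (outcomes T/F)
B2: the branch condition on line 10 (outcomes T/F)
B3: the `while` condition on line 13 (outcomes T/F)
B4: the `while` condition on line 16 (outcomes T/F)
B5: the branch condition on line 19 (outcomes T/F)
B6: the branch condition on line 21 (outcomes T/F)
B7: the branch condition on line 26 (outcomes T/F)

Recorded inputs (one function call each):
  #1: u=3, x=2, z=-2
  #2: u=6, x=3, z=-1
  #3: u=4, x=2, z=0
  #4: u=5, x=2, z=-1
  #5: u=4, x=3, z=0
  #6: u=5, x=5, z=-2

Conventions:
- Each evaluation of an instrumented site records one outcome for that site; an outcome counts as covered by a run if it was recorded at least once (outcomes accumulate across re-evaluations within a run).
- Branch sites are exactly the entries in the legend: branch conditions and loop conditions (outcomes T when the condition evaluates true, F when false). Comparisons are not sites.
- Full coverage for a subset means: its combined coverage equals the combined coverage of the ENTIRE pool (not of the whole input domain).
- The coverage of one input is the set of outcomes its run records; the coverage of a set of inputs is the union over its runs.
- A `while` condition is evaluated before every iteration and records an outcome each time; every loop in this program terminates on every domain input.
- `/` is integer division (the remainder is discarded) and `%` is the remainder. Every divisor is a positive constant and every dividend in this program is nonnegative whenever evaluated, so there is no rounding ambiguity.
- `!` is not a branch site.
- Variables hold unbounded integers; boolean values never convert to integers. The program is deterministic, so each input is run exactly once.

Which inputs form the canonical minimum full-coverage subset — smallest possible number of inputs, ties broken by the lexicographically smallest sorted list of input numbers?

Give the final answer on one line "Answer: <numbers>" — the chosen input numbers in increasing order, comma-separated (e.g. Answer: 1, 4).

input #1, u=3, x=2, z=-2: events B1->F, B2->F, B3->F, B4->T, B4->T, B4->T, B4->F, B5->T, B7->T; outcomes B1=F, B2=F, B3=F, B4=T, B4=F, B5=T, B7=T
input #2, u=6, x=3, z=-1: events B1->F, B2->T, B3->F, B4->F, B5->F, B6->T, B7->F; outcomes B1=F, B2=T, B3=F, B4=F, B5=F, B6=T, B7=F
input #3, u=4, x=2, z=0: events B1->T, B2->T, B3->F, B4->T, B4->T, B4->F, B5->F, B6->F, B7->T; outcomes B1=T, B2=T, B3=F, B4=T, B4=F, B5=F, B6=F, B7=T
input #4, u=5, x=2, z=-1: events B1->F, B2->T, B3->F, B4->F, B5->F, B6->F, B7->F; outcomes B1=F, B2=T, B3=F, B4=F, B5=F, B6=F, B7=F
input #5, u=4, x=3, z=0: events B1->T, B2->T, B3->F, B4->T, B4->T, B4->F, B5->F, B6->F, B7->T; outcomes B1=T, B2=T, B3=F, B4=T, B4=F, B5=F, B6=F, B7=T
input #6, u=5, x=5, z=-2: events B1->F, B2->F, B3->T, B3->T, B3->F, B4->T, B4->T, B4->T, B4->F, B5->F, B6->F, B7->F; outcomes B1=F, B2=F, B3=T, B3=F, B4=T, B4=F, B5=F, B6=F, B7=F
the full pool covers 14 outcomes: B1=T, B1=F, B2=T, B2=F, B3=T, B3=F, B4=T, B4=F, B5=T, B5=F, B6=T, B6=F, B7=T, B7=F
no size-1 subset reaches all 14 outcomes (best union: 9/14)
no size-2 subset reaches all 14 outcomes (best union: 12/14)
no size-3 subset reaches all 14 outcomes (best union: 13/14)
the canonical winner is {1, 2, 3, 6}: size 4, full 14-outcome coverage, earliest index list among size-4 covers

Answer: 1, 2, 3, 6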